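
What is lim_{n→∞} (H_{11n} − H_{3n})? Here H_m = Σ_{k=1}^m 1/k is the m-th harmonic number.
lim = ln(11/3)

Euler-Maclaurin gives H_m = ln m + γ + 1/(2m) + O(1/m^2). The γ and O(1/m) terms cancel in the difference:
  H_{11n} − H_{3n} = ln(11n) − ln(3n) + O(1/n) = ln(11/3) + O(1/n).
Hence the limit is ln(11/3).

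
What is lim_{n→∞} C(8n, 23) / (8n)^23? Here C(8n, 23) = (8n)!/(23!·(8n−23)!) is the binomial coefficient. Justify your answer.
lim = 1/23! = 1/25852016738884976640000

With N = 8n → ∞: C(N, 23) / N^23 = [N(N−1)…(N−22)] / (23! · N^23) = (1/23!) · 1 · (1 − 1/(8n)) · … · (1 − 22/(8n)). Each factor → 1 as N → ∞, so the limit is 1/23! = 1/25852016738884976640000.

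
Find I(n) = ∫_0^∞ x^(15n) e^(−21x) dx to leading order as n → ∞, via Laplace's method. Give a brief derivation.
I(n) ~ (sqrt(2π·15n) / 21) · (15n/(21e))^(15n)

Write the integrand as exp(15n ln x − 21x) and set f(x) = 15n ln x − 21x. Then f'(x) = 15n/x − 21 = 0 at x* = 15n/21, and f''(x*) = −15n/x*^2 = −21^2/(15n). Laplace's method (interior maximum) gives
  I(n) ~ e^(f(x*)) · sqrt(2π / |f''(x*)|)
        = exp(15n ln(15n/21) − 15n) · sqrt(2π · 15n / 21^2)
        = (15n/21)^(15n) e^(−15n) · sqrt(2π·15n) / 21
        = (sqrt(2π·15n) / 21) · (15n/(21e))^(15n).
This matches Γ(15n+1)/21^(15n+1) with Stirling applied to Γ.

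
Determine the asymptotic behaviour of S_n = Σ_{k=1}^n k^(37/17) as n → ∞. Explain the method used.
S_n ~ (17/54) · n^(54/17)

Integral comparison: Σ_{k=1}^n k^(37/17) = ∫_0^n x^(37/17) dx + O(n^(37/17)). The integral is n^(1 + 37/17) / (1 + 37/17) = n^((37+17)/17) / ((37+17)/17) = (17/54) · n^(54/17).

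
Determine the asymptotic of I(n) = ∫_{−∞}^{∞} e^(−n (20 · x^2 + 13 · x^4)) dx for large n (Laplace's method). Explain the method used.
I(n) ~ sqrt(π/(20n))

φ(x) = 20 · x^2 + 13 · x^4 has its unique global minimum at x* = 0 (since φ'(x) = 40x + 52x^3 = 0 only at x = 0 for real x with both coefficients positive, and φ → ∞ as |x| → ∞). At x* = 0, φ(0) = 0 and φ''(0) = 40. Laplace's method then gives
  I(n) ~ sqrt(2π / (n · φ''(0))) · e^(−n φ(0)) = sqrt(2π / (40n)) = sqrt(π/(20n)).
The 13 · x^4 term contributes only at subleading order (an O(1/n) relative correction).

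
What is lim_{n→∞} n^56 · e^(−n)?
lim = 0

Exponentials with base > 1 dominate every fixed polynomial: for any fixed c, n^c / e^n → 0 as n → ∞ (e.g. by the ratio test, or since e^n grows faster than any power of n). Hence n^56 · e^(−n) = n^56 / e^n → 0.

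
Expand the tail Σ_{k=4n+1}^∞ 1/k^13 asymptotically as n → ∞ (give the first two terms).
Σ_{k>4n} 1/k^13 = 1/(12 · (4n)^12) − 1/(2 · (4n)^13) + O(1/(4n)^14)

Compare to the integral: ∫_{4n}^∞ x^(−13) dx = [−x^(−12)/12]_{4n}^∞ = 1/((13−1)·(4n)^12). The Euler-Maclaurin correction adds −f(4n)/2 = −1/(2·(4n)^13). Euler-Maclaurin then gives
  Σ_{k>4n} 1/k^13 = ∫_{4n}^∞ dx/x^13 − 1/(2·(4n)^13) + O(1/(4n)^14).
(Equivalently this is ζ(13) − Σ_{k≤4n} 1/k^13.)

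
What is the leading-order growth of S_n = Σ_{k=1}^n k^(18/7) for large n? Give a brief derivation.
S_n ~ (7/25) · n^(25/7)

Integral comparison: Σ_{k=1}^n k^(18/7) = ∫_0^n x^(18/7) dx + O(n^(18/7)). The integral is n^(1 + 18/7) / (1 + 18/7) = n^((18+7)/7) / ((18+7)/7) = (7/25) · n^(25/7).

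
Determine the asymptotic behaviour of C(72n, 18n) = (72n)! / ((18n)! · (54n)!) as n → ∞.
C(72n, 18n) ~ (256/27)^(18n) · sqrt(2/(3π·18n))

Write N = 18n. Apply Stirling to each factorial:
  (4N)! ~ sqrt(2π·4N) · (4N/e)^(4N),
  N! ~ sqrt(2π N) · (N/e)^N,
  (3N)! ~ sqrt(2π·3N) · (3N/e)^(3N).
The exponential factors combine to (4N)^(4N) / (N^N · (3N)^(3N)) = 4^(4N)/3^(3N) = (4^4/3^3)^N = (256/27)^N.
The square-root prefactors combine to sqrt(2π·4N) / (sqrt(2π N)·sqrt(2π·3N)) = sqrt(4 / (2π·3·N)) = sqrt(2/(3π·18n)).
Substituting N = 18n: C(72n, 18n) ~ (256/27)^(18n) · sqrt(2/(3π·18n)).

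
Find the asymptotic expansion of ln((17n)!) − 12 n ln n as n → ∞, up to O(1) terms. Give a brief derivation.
ln((17n)!) − 12 n ln n = 5 n ln n + 17(ln 17 − 1) n + (1/2) ln(2π·17n) + O(1/n)

Stirling: ln((17n)!) = 17n ln(17n) − 17n + (1/2) ln(2π·17n) + O(1/n).
Expand 17n ln(17n) = 17n (ln n + ln 17) = 17n ln n + 17n ln 17.
Subtract 12n ln n: leading term is (17 − 12) n ln n = 5 n ln n. The next term is 17n ln 17 − 17n = 17(ln 17 − 1) n. Then the (1/2) ln(2π·17n) correction.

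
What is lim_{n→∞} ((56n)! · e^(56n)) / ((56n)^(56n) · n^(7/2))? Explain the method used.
lim = 0

Stirling: (56n)! ~ sqrt(2π·56n) · (56n/e)^(56n). Hence
  (56n)! · e^(56n) / (56n)^(56n) ~ sqrt(2π·56n).
Dividing by n^(7/2): sqrt(2π·56n) / n^(7/2) = sqrt(2π·56) · n^((1−7)/2), so the expression behaves like sqrt(2π·56) · n^((1−7)/2) → 0.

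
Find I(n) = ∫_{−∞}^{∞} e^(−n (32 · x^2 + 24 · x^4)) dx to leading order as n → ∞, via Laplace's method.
I(n) ~ sqrt(π/(32n))

φ(x) = 32 · x^2 + 24 · x^4 has its unique global minimum at x* = 0 (since φ'(x) = 64x + 96x^3 = 0 only at x = 0 for real x with both coefficients positive, and φ → ∞ as |x| → ∞). At x* = 0, φ(0) = 0 and φ''(0) = 64. Laplace's method then gives
  I(n) ~ sqrt(2π / (n · φ''(0))) · e^(−n φ(0)) = sqrt(2π / (64n)) = sqrt(π/(32n)).
The 24 · x^4 term contributes only at subleading order (an O(1/n) relative correction).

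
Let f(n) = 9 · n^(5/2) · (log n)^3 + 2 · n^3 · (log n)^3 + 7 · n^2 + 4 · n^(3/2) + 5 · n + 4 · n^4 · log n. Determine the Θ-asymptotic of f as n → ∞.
f(n) ∈ Θ(n^4 · log n)

Compare the terms by growth order. For large n, n^a · (log n)^b dominates n^a' · (log n)^b' iff a > a', or (a = a' and b > b'). Ranking the 6 terms shows the dominant one is 4 · n^4 · log n. Hence f(n) ∈ Θ(n^4 · log n).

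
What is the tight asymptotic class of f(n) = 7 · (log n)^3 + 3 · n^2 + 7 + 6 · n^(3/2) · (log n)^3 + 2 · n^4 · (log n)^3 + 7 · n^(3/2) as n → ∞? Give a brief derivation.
f(n) ∈ Θ(n^4 · (log n)^3)

Compare the terms by growth order. For large n, n^a · (log n)^b dominates n^a' · (log n)^b' iff a > a', or (a = a' and b > b'). Ranking the 6 terms shows the dominant one is 2 · n^4 · (log n)^3. Hence f(n) ∈ Θ(n^4 · (log n)^3).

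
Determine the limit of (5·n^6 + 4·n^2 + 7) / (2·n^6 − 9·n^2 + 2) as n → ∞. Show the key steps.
lim = 5/2

For large n the leading n^6 terms dominate both numerator and denominator. Dividing top and bottom by n^6, every other term tends to 0, leaving 5/2.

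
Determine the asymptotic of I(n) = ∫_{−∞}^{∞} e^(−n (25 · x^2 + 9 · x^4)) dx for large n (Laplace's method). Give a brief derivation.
I(n) ~ sqrt(π/(25n))

φ(x) = 25 · x^2 + 9 · x^4 has its unique global minimum at x* = 0 (since φ'(x) = 50x + 36x^3 = 0 only at x = 0 for real x with both coefficients positive, and φ → ∞ as |x| → ∞). At x* = 0, φ(0) = 0 and φ''(0) = 50. Laplace's method then gives
  I(n) ~ sqrt(2π / (n · φ''(0))) · e^(−n φ(0)) = sqrt(2π / (50n)) = sqrt(π/(25n)).
The 9 · x^4 term contributes only at subleading order (an O(1/n) relative correction).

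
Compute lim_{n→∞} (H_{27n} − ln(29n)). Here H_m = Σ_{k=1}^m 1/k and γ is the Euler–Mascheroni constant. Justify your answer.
lim = ln(27/29) + γ

By Euler-Maclaurin, H_m = ln m + γ + O(1/m). So
  H_{27n} − ln(29n) = ln(27n) + γ − ln(29n) + O(1/n)
                       = ln(27/29) + γ + O(1/n).
Hence the limit is ln(27/29) + γ.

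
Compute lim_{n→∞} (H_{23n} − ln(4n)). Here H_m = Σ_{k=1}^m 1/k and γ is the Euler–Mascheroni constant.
lim = ln(23/4) + γ

By Euler-Maclaurin, H_m = ln m + γ + O(1/m). So
  H_{23n} − ln(4n) = ln(23n) + γ − ln(4n) + O(1/n)
                       = ln(23/4) + γ + O(1/n).
Hence the limit is ln(23/4) + γ.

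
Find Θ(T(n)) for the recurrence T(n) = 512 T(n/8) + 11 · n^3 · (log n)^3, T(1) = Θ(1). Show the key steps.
T(n) = Θ(n^3 · (log n)^4)

Here log_8 512 = 3 and f(n) = 11 · n^3 · (log n)^3 = Θ(n^(log_8 512) · (log n)^3). This is the extended Case 2 of the master theorem (f matches the critical exponent up to log factors), giving T(n) = Θ(n^(log_8 512) · (log n)^(3+1)) = Θ(n^3 · (log n)^4).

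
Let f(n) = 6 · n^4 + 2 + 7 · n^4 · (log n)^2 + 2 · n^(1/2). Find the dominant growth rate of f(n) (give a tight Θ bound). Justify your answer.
f(n) ∈ Θ(n^4 · (log n)^2)

Compare the terms by growth order. For large n, n^a · (log n)^b dominates n^a' · (log n)^b' iff a > a', or (a = a' and b > b'). Ranking the 4 terms shows the dominant one is 7 · n^4 · (log n)^2. Hence f(n) ∈ Θ(n^4 · (log n)^2).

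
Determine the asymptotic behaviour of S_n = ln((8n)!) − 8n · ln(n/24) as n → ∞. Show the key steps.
S_n ~ 8n · (ln 192 − 1) + O(ln n)

Stirling: ln((8n)!) = 8n ln(8n) − 8n + O(ln n).
  S_n = 8n ln(8n) − 8n − 8n ln(n/24) + O(ln n)
      = 8n ln(8n) − 8n ln n + 8n ln 24 − 8n + O(ln n)
      = 8n ln 8 + 8n ln 24 − 8n + O(ln n)
      = 8n (ln 192 − 1) + O(ln n).
Numerically ln(192) − 1 ≈ 4.2575.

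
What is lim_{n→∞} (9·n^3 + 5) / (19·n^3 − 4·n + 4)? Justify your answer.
lim = 9/19

For large n the leading n^3 terms dominate both numerator and denominator. Dividing top and bottom by n^3, every other term tends to 0, leaving 9/19.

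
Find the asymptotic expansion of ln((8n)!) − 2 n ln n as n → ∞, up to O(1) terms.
ln((8n)!) − 2 n ln n = 6 n ln n + 8(ln 8 − 1) n + (1/2) ln(2π·8n) + O(1/n)

Stirling: ln((8n)!) = 8n ln(8n) − 8n + (1/2) ln(2π·8n) + O(1/n).
Expand 8n ln(8n) = 8n (ln n + ln 8) = 8n ln n + 8n ln 8.
Subtract 2n ln n: leading term is (8 − 2) n ln n = 6 n ln n. The next term is 8n ln 8 − 8n = 8(ln 8 − 1) n. Then the (1/2) ln(2π·8n) correction.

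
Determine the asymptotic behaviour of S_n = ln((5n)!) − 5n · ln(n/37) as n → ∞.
S_n ~ 5n · (ln 185 − 1) + O(ln n)

Stirling: ln((5n)!) = 5n ln(5n) − 5n + O(ln n).
  S_n = 5n ln(5n) − 5n − 5n ln(n/37) + O(ln n)
      = 5n ln(5n) − 5n ln n + 5n ln 37 − 5n + O(ln n)
      = 5n ln 5 + 5n ln 37 − 5n + O(ln n)
      = 5n (ln 185 − 1) + O(ln n).
Numerically ln(185) − 1 ≈ 4.2204.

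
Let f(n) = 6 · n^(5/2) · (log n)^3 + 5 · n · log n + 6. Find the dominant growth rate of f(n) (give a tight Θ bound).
f(n) ∈ Θ(n^(5/2) · (log n)^3)

Compare the terms by growth order. For large n, n^a · (log n)^b dominates n^a' · (log n)^b' iff a > a', or (a = a' and b > b'). Ranking the 3 terms shows the dominant one is 6 · n^(5/2) · (log n)^3. Hence f(n) ∈ Θ(n^(5/2) · (log n)^3).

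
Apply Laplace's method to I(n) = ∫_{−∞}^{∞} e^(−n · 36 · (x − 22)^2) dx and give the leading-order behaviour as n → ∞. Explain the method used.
I(n) = sqrt(π/(36n))

Here φ(x) = 36 · (x − 22)^2 has its unique minimum at x* = 22 with φ(x*) = 0 and φ''(x*) = 72. Laplace's method gives
  I(n) ~ e^(−n φ(x*)) · sqrt(2π / (n · φ''(x*))) = sqrt(2π / (72n)) = sqrt(π/(36n)).
This is exact: substituting u = (x − 22)·sqrt(36n) gives I(n) = (1/sqrt(36n)) ∫_{−∞}^{∞} e^(−u^2) du = sqrt(π/(36n)).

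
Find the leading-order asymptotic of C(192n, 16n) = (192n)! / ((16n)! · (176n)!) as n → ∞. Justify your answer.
C(192n, 16n) ~ (8916100448256/285311670611)^(16n) · sqrt(6/(11π·16n))

Write N = 16n. Apply Stirling to each factorial:
  (12N)! ~ sqrt(2π·12N) · (12N/e)^(12N),
  N! ~ sqrt(2π N) · (N/e)^N,
  (11N)! ~ sqrt(2π·11N) · (11N/e)^(11N).
The exponential factors combine to (12N)^(12N) / (N^N · (11N)^(11N)) = 12^(12N)/11^(11N) = (12^12/11^11)^N = (8916100448256/285311670611)^N.
The square-root prefactors combine to sqrt(2π·12N) / (sqrt(2π N)·sqrt(2π·11N)) = sqrt(12 / (2π·11·N)) = sqrt(6/(11π·16n)).
Substituting N = 16n: C(192n, 16n) ~ (8916100448256/285311670611)^(16n) · sqrt(6/(11π·16n)).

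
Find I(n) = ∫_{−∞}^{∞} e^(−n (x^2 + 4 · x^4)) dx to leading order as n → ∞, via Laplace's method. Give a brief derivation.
I(n) ~ sqrt(π/n)

φ(x) = x^2 + 4 · x^4 has its unique global minimum at x* = 0 (since φ'(x) = 2x + 16x^3 = 0 only at x = 0 for real x with both coefficients positive, and φ → ∞ as |x| → ∞). At x* = 0, φ(0) = 0 and φ''(0) = 2. Laplace's method then gives
  I(n) ~ sqrt(2π / (n · φ''(0))) · e^(−n φ(0)) = sqrt(2π / (2n)) = sqrt(π/n).
The 4 · x^4 term contributes only at subleading order (an O(1/n) relative correction).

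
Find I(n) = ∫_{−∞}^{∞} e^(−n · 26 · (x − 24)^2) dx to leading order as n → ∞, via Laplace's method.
I(n) = sqrt(π/(26n))

Here φ(x) = 26 · (x − 24)^2 has its unique minimum at x* = 24 with φ(x*) = 0 and φ''(x*) = 52. Laplace's method gives
  I(n) ~ e^(−n φ(x*)) · sqrt(2π / (n · φ''(x*))) = sqrt(2π / (52n)) = sqrt(π/(26n)).
This is exact: substituting u = (x − 24)·sqrt(26n) gives I(n) = (1/sqrt(26n)) ∫_{−∞}^{∞} e^(−u^2) du = sqrt(π/(26n)).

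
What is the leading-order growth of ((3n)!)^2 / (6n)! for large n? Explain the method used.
((3n)!)^2/(6n)! ~ ((2π·3n)^(1/2) / sqrt(2)) · 2^(−2·3n)  →  0

Write N = 3n. Stirling: N! ~ sqrt(2π N)(N/e)^N and (2N)! ~ sqrt(2π·2N)·(2N/e)^(2N).
  (N!)^2/(2N)! ~ (2π N)^(2/2) (N/e)^(2N) / [sqrt(2π·2N) (2N/e)^(2N)]
     = (2π N)^(2/2) / sqrt(2π·2N) · (N/(2N))^(2N)
     = (2π N)^((2−1)/2) / sqrt(2) · 2^(−2N).
Since 2^2 > 1, the factor 2^(−2N) decays exponentially, so the ratio → 0. Substituting N = 3n gives the stated form.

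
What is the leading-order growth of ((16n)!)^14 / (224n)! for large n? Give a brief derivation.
((16n)!)^14/(224n)! ~ ((2π·16n)^(13/2) / sqrt(14)) · 14^(−14·16n)  →  0

Write N = 16n. Stirling: N! ~ sqrt(2π N)(N/e)^N and (14N)! ~ sqrt(2π·14N)·(14N/e)^(14N).
  (N!)^14/(14N)! ~ (2π N)^(14/2) (N/e)^(14N) / [sqrt(2π·14N) (14N/e)^(14N)]
     = (2π N)^(14/2) / sqrt(2π·14N) · (N/(14N))^(14N)
     = (2π N)^((14−1)/2) / sqrt(14) · 14^(−14N).
Since 14^14 > 1, the factor 14^(−14N) decays exponentially, so the ratio → 0. Substituting N = 16n gives the stated form.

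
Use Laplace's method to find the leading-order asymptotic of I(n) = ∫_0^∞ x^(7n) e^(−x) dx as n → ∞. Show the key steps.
I(n) ~ sqrt(2π·7n) · (7n/e)^(7n)

Write the integrand as exp(7n ln x − x) and set f(x) = 7n ln x − x. Then f'(x) = 7n/x − 1 = 0 at x* = 7n, and f''(x*) = −7n/x*^2 = −1/(7n). Laplace's method (interior maximum) gives
  I(n) ~ e^(f(x*)) · sqrt(2π / |f''(x*)|)
        = exp(7n ln(7n) − 7n) · sqrt(2π · 7n)
        = (7n)^(7n) e^(−7n) · sqrt(2π·7n)
        = sqrt(2π·7n) · (7n/e)^(7n).
This matches Γ(7n+1) with Stirling applied to Γ.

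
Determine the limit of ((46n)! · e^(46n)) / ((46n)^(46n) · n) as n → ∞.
lim = 0

Stirling: (46n)! ~ sqrt(2π·46n) · (46n/e)^(46n). Hence
  (46n)! · e^(46n) / (46n)^(46n) ~ sqrt(2π·46n).
Dividing by n: sqrt(2π·46n) / n = sqrt(2π·46) · n^((1−2)/2), so the expression behaves like sqrt(2π·46) · n^((1−2)/2) → 0.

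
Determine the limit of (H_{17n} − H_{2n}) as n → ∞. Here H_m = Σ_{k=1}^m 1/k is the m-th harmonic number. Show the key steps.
lim = ln(17/2)

Euler-Maclaurin gives H_m = ln m + γ + 1/(2m) + O(1/m^2). The γ and O(1/m) terms cancel in the difference:
  H_{17n} − H_{2n} = ln(17n) − ln(2n) + O(1/n) = ln(17/2) + O(1/n).
Hence the limit is ln(17/2).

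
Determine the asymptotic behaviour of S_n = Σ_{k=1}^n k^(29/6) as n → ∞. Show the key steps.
S_n ~ (6/35) · n^(35/6)

Integral comparison: Σ_{k=1}^n k^(29/6) = ∫_0^n x^(29/6) dx + O(n^(29/6)). The integral is n^(1 + 29/6) / (1 + 29/6) = n^((29+6)/6) / ((29+6)/6) = (6/35) · n^(35/6).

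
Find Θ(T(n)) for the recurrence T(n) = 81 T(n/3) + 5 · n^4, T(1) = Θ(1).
T(n) = Θ(n^4 log n)

log_3 81 = 4, and f(n) = 5 · n^4 = Θ(n^(log_3 81)). This is Case 2 of the master theorem: T(n) = Θ(f(n) · log n) = Θ(n^4 log n).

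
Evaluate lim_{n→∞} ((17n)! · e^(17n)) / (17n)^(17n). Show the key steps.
lim = ∞

Stirling: (17n)! ~ sqrt(2π·17n) · (17n/e)^(17n). Hence
  (17n)! · e^(17n) / (17n)^(17n) ~ sqrt(2π·17n) = sqrt(2π·17) · sqrt(n) → ∞.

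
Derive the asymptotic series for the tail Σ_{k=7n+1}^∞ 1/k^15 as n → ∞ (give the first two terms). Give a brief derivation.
Σ_{k>7n} 1/k^15 = 1/(14 · (7n)^14) − 1/(2 · (7n)^15) + O(1/(7n)^16)

Compare to the integral: ∫_{7n}^∞ x^(−15) dx = [−x^(−14)/14]_{7n}^∞ = 1/((15−1)·(7n)^14). The Euler-Maclaurin correction adds −f(7n)/2 = −1/(2·(7n)^15). Euler-Maclaurin then gives
  Σ_{k>7n} 1/k^15 = ∫_{7n}^∞ dx/x^15 − 1/(2·(7n)^15) + O(1/(7n)^16).
(Equivalently this is ζ(15) − Σ_{k≤7n} 1/k^15.)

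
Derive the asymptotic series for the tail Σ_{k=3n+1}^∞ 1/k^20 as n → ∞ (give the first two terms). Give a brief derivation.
Σ_{k>3n} 1/k^20 = 1/(19 · (3n)^19) − 1/(2 · (3n)^20) + O(1/(3n)^21)

Compare to the integral: ∫_{3n}^∞ x^(−20) dx = [−x^(−19)/19]_{3n}^∞ = 1/((20−1)·(3n)^19). The Euler-Maclaurin correction adds −f(3n)/2 = −1/(2·(3n)^20). Euler-Maclaurin then gives
  Σ_{k>3n} 1/k^20 = ∫_{3n}^∞ dx/x^20 − 1/(2·(3n)^20) + O(1/(3n)^21).
(Equivalently this is ζ(20) − Σ_{k≤3n} 1/k^20.)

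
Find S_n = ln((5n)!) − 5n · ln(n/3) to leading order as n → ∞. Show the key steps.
S_n ~ 5n · (ln 15 − 1) + O(ln n)

Stirling: ln((5n)!) = 5n ln(5n) − 5n + O(ln n).
  S_n = 5n ln(5n) − 5n − 5n ln(n/3) + O(ln n)
      = 5n ln(5n) − 5n ln n + 5n ln 3 − 5n + O(ln n)
      = 5n ln 5 + 5n ln 3 − 5n + O(ln n)
      = 5n (ln 15 − 1) + O(ln n).
Numerically ln(15) − 1 ≈ 1.7081.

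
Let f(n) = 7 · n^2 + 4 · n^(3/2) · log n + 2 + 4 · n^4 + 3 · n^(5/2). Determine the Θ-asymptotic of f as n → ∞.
f(n) ∈ Θ(n^4)

Compare the terms by growth order. For large n, n^a · (log n)^b dominates n^a' · (log n)^b' iff a > a', or (a = a' and b > b'). Ranking the 5 terms shows the dominant one is 4 · n^4. Hence f(n) ∈ Θ(n^4).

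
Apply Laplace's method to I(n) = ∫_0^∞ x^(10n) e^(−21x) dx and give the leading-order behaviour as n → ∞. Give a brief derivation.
I(n) ~ (sqrt(2π·10n) / 21) · (10n/(21e))^(10n)

Write the integrand as exp(10n ln x − 21x) and set f(x) = 10n ln x − 21x. Then f'(x) = 10n/x − 21 = 0 at x* = 10n/21, and f''(x*) = −10n/x*^2 = −21^2/(10n). Laplace's method (interior maximum) gives
  I(n) ~ e^(f(x*)) · sqrt(2π / |f''(x*)|)
        = exp(10n ln(10n/21) − 10n) · sqrt(2π · 10n / 21^2)
        = (10n/21)^(10n) e^(−10n) · sqrt(2π·10n) / 21
        = (sqrt(2π·10n) / 21) · (10n/(21e))^(10n).
This matches Γ(10n+1)/21^(10n+1) with Stirling applied to Γ.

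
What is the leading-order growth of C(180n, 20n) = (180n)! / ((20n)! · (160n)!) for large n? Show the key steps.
C(180n, 20n) ~ (387420489/16777216)^(20n) · sqrt(9/(16π·20n))

Write N = 20n. Apply Stirling to each factorial:
  (9N)! ~ sqrt(2π·9N) · (9N/e)^(9N),
  N! ~ sqrt(2π N) · (N/e)^N,
  (8N)! ~ sqrt(2π·8N) · (8N/e)^(8N).
The exponential factors combine to (9N)^(9N) / (N^N · (8N)^(8N)) = 9^(9N)/8^(8N) = (9^9/8^8)^N = (387420489/16777216)^N.
The square-root prefactors combine to sqrt(2π·9N) / (sqrt(2π N)·sqrt(2π·8N)) = sqrt(9 / (2π·8·N)) = sqrt(9/(16π·20n)).
Substituting N = 20n: C(180n, 20n) ~ (387420489/16777216)^(20n) · sqrt(9/(16π·20n)).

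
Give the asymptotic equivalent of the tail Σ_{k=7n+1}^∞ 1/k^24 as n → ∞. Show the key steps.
Σ_{k>7n} 1/k^24 ~ 1/(23 · (7n)^23)

Compare to the integral: ∫_{7n}^∞ x^(−24) dx = [−x^(−23)/23]_{7n}^∞ = 1/((24−1)·(7n)^23). Euler-Maclaurin then gives
  Σ_{k>7n} 1/k^24 = ∫_{7n}^∞ dx/x^24 − 1/(2·(7n)^24) + O(1/(7n)^25).
(Equivalently this is ζ(24) − Σ_{k≤7n} 1/k^24.)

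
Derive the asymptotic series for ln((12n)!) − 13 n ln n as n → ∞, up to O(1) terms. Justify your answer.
ln((12n)!) − 13 n ln n = −n ln n + 12(ln 12 − 1) n + (1/2) ln(2π·12n) + O(1/n)

Stirling: ln((12n)!) = 12n ln(12n) − 12n + (1/2) ln(2π·12n) + O(1/n).
Expand 12n ln(12n) = 12n (ln n + ln 12) = 12n ln n + 12n ln 12.
Subtract 13n ln n: leading term is (12 − 13) n ln n = −n ln n. The next term is 12n ln 12 − 12n = 12(ln 12 − 1) n. Then the (1/2) ln(2π·12n) correction.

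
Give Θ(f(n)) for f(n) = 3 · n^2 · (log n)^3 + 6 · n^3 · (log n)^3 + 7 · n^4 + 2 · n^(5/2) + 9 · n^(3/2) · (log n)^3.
f(n) ∈ Θ(n^4)

Compare the terms by growth order. For large n, n^a · (log n)^b dominates n^a' · (log n)^b' iff a > a', or (a = a' and b > b'). Ranking the 5 terms shows the dominant one is 7 · n^4. Hence f(n) ∈ Θ(n^4).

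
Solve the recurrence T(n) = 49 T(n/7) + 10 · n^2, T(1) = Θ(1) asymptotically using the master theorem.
T(n) = Θ(n^2 log n)

log_7 49 = 2, and f(n) = 10 · n^2 = Θ(n^(log_7 49)). This is Case 2 of the master theorem: T(n) = Θ(f(n) · log n) = Θ(n^2 log n).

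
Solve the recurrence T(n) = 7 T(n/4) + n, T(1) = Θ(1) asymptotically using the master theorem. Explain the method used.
T(n) = Θ(n^(log_4 7))

Master theorem: compare f(n) = n to n^(log_4 7) where log_4 7 ≈ 1.404. Since 1 < log_4 7, we have f(n) = O(n^(log_4 7 − ε)) for some ε > 0 — Case 1. Hence T(n) = Θ(n^(log_4 7)).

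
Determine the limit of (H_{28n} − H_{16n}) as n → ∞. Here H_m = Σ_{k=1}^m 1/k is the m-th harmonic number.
lim = ln(28/16) = ln(7/4)

Euler-Maclaurin gives H_m = ln m + γ + 1/(2m) + O(1/m^2). The γ and O(1/m) terms cancel in the difference:
  H_{28n} − H_{16n} = ln(28n) − ln(16n) + O(1/n) = ln(28/16) + O(1/n).
Hence the limit is ln(28/16) = ln(7/4).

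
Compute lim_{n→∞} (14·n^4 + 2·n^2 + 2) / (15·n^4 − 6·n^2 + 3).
lim = 14/15

For large n the leading n^4 terms dominate both numerator and denominator. Dividing top and bottom by n^4, every other term tends to 0, leaving 14/15.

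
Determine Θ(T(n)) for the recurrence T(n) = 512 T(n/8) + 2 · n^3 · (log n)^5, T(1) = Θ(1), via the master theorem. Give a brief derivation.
T(n) = Θ(n^3 · (log n)^6)

Here log_8 512 = 3 and f(n) = 2 · n^3 · (log n)^5 = Θ(n^(log_8 512) · (log n)^5). This is the extended Case 2 of the master theorem (f matches the critical exponent up to log factors), giving T(n) = Θ(n^(log_8 512) · (log n)^(5+1)) = Θ(n^3 · (log n)^6).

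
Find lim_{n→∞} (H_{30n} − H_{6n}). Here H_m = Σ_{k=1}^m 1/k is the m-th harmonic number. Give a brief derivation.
lim = ln(30/6) = ln 5

Euler-Maclaurin gives H_m = ln m + γ + 1/(2m) + O(1/m^2). The γ and O(1/m) terms cancel in the difference:
  H_{30n} − H_{6n} = ln(30n) − ln(6n) + O(1/n) = ln(30/6) + O(1/n).
Hence the limit is ln(30/6) = ln 5.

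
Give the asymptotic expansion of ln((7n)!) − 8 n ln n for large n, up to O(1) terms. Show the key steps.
ln((7n)!) − 8 n ln n = −n ln n + 7(ln 7 − 1) n + (1/2) ln(2π·7n) + O(1/n)

Stirling: ln((7n)!) = 7n ln(7n) − 7n + (1/2) ln(2π·7n) + O(1/n).
Expand 7n ln(7n) = 7n (ln n + ln 7) = 7n ln n + 7n ln 7.
Subtract 8n ln n: leading term is (7 − 8) n ln n = −n ln n. The next term is 7n ln 7 − 7n = 7(ln 7 − 1) n. Then the (1/2) ln(2π·7n) correction.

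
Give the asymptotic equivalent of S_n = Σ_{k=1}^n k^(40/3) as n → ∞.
S_n ~ (3/43) · n^(43/3)

Integral comparison: Σ_{k=1}^n k^(40/3) = ∫_0^n x^(40/3) dx + O(n^(40/3)). The integral is n^(1 + 40/3) / (1 + 40/3) = n^((40+3)/3) / ((40+3)/3) = (3/43) · n^(43/3).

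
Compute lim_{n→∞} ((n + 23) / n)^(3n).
lim = e^69

Rewrite as (1 + 23/n)^(3n). By the standard limit (1 + x/n)^n → e^x, we have (1 + 23/n)^n → e^23, and raising to the 3rd power gives e^69.
More precisely, ln[(1 + 23/n)^(3n)] = 3n · ln(1 + 23/n) = 3n · (23/n + O(1/n^2)) = 69 + O(1/n) → 69.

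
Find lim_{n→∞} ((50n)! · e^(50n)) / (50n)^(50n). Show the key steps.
lim = ∞

Stirling: (50n)! ~ sqrt(2π·50n) · (50n/e)^(50n). Hence
  (50n)! · e^(50n) / (50n)^(50n) ~ sqrt(2π·50n) = sqrt(2π·50) · sqrt(n) → ∞.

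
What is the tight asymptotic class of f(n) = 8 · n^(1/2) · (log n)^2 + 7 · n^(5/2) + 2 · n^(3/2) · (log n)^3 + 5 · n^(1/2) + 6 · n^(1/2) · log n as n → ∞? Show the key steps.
f(n) ∈ Θ(n^(5/2))

Compare the terms by growth order. For large n, n^a · (log n)^b dominates n^a' · (log n)^b' iff a > a', or (a = a' and b > b'). Ranking the 5 terms shows the dominant one is 7 · n^(5/2). Hence f(n) ∈ Θ(n^(5/2)).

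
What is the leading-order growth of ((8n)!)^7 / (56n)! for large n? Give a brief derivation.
((8n)!)^7/(56n)! ~ ((2π·8n)^(6/2) / sqrt(7)) · 7^(−7·8n)  →  0

Write N = 8n. Stirling: N! ~ sqrt(2π N)(N/e)^N and (7N)! ~ sqrt(2π·7N)·(7N/e)^(7N).
  (N!)^7/(7N)! ~ (2π N)^(7/2) (N/e)^(7N) / [sqrt(2π·7N) (7N/e)^(7N)]
     = (2π N)^(7/2) / sqrt(2π·7N) · (N/(7N))^(7N)
     = (2π N)^((7−1)/2) / sqrt(7) · 7^(−7N).
Since 7^7 > 1, the factor 7^(−7N) decays exponentially, so the ratio → 0. Substituting N = 8n gives the stated form.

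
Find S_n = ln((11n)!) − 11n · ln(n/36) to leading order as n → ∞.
S_n ~ 11n · (ln 396 − 1) + O(ln n)

Stirling: ln((11n)!) = 11n ln(11n) − 11n + O(ln n).
  S_n = 11n ln(11n) − 11n − 11n ln(n/36) + O(ln n)
      = 11n ln(11n) − 11n ln n + 11n ln 36 − 11n + O(ln n)
      = 11n ln 11 + 11n ln 36 − 11n + O(ln n)
      = 11n (ln 396 − 1) + O(ln n).
Numerically ln(396) − 1 ≈ 4.9814.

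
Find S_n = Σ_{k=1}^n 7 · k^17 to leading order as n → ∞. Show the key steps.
S_n ~ 7 · n^18 / 18

By integral comparison (Euler-Maclaurin), Σ_{k=1}^n 7 · k^17 = 7 · ∫_0^n x^17 dx + O(n^17) = 7 · n^18/18 + O(n^17). (Equivalently, Faulhaber's formula gives the same leading term.)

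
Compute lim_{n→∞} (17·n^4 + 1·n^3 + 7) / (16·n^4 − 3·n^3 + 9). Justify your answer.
lim = 17/16

For large n the leading n^4 terms dominate both numerator and denominator. Dividing top and bottom by n^4, every other term tends to 0, leaving 17/16.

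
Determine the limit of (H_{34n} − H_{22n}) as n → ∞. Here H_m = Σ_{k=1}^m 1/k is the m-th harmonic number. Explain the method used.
lim = ln(34/22) = ln(17/11)

Euler-Maclaurin gives H_m = ln m + γ + 1/(2m) + O(1/m^2). The γ and O(1/m) terms cancel in the difference:
  H_{34n} − H_{22n} = ln(34n) − ln(22n) + O(1/n) = ln(34/22) + O(1/n).
Hence the limit is ln(34/22) = ln(17/11).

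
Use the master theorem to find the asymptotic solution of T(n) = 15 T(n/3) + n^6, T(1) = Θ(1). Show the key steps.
T(n) = Θ(n^6)

log_3 15 ≈ 2.465. f(n) = n^6 dominates n^(log_3 15) since 6 > 2.465, and the regularity condition a·f(n/b) = 15·(n/3)^6 = (15/729)·n^6 ≤ c·f(n) holds with c = 15/729 ≈ 0.0206 < 1. So this is Case 3: T(n) = Θ(f(n)) = Θ(n^6).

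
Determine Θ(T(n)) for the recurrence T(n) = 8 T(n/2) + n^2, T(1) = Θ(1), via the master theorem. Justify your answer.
T(n) = Θ(n^3)

Master theorem: compare f(n) = n^2 to n^(log_2 8) where log_2 8 = 3. Since 2 < log_2 8, we have f(n) = O(n^(log_2 8 − ε)) for some ε > 0 — Case 1. Hence T(n) = Θ(n^(log_2 8)) = Θ(n^3).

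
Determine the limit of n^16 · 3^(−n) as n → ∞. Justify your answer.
lim = 0

Exponentials with base > 1 dominate every fixed polynomial: for any fixed c, n^c / 3^n → 0 as n → ∞ (e.g. by the ratio test, or by writing 3^n = e^(n ln 3) and noting e^(n ln 3) / n^c → ∞). Hence n^16 · 3^(−n) = n^16 / 3^n → 0.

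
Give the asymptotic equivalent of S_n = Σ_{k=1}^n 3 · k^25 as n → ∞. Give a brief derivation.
S_n ~ 3 · n^26 / 26

By integral comparison (Euler-Maclaurin), Σ_{k=1}^n 3 · k^25 = 3 · ∫_0^n x^25 dx + O(n^25) = 3 · n^26/26 + O(n^25). (Equivalently, Faulhaber's formula gives the same leading term.)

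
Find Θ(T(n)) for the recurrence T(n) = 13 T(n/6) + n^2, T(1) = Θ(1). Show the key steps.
T(n) = Θ(n^2)

log_6 13 ≈ 1.432. f(n) = n^2 dominates n^(log_6 13) since 2 > 1.432, and the regularity condition a·f(n/b) = 13·(n/6)^2 = (13/36)·n^2 ≤ c·f(n) holds with c = 13/36 ≈ 0.361 < 1. So this is Case 3: T(n) = Θ(f(n)) = Θ(n^2).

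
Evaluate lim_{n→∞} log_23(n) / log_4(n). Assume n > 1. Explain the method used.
lim = ln(4) / ln(23) = log_23(4)

Change of base: log_23(n) = ln n / ln 23 and log_4(n) = ln n / ln 4. The ratio is (ln n / ln 23) · (ln 4 / ln n) = ln 4 / ln 23, a constant independent of n. So the limit is ln 4 / ln 23 = log_23(4).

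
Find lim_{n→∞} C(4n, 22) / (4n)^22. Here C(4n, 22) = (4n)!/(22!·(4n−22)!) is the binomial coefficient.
lim = 1/22! = 1/1124000727777607680000

With N = 4n → ∞: C(N, 22) / N^22 = [N(N−1)…(N−21)] / (22! · N^22) = (1/22!) · 1 · (1 − 1/(4n)) · … · (1 − 21/(4n)). Each factor → 1 as N → ∞, so the limit is 1/22! = 1/1124000727777607680000.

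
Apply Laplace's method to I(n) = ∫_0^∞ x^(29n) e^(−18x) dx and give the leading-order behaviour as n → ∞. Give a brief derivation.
I(n) ~ (sqrt(2π·29n) / 18) · (29n/(18e))^(29n)

Write the integrand as exp(29n ln x − 18x) and set f(x) = 29n ln x − 18x. Then f'(x) = 29n/x − 18 = 0 at x* = 29n/18, and f''(x*) = −29n/x*^2 = −18^2/(29n). Laplace's method (interior maximum) gives
  I(n) ~ e^(f(x*)) · sqrt(2π / |f''(x*)|)
        = exp(29n ln(29n/18) − 29n) · sqrt(2π · 29n / 18^2)
        = (29n/18)^(29n) e^(−29n) · sqrt(2π·29n) / 18
        = (sqrt(2π·29n) / 18) · (29n/(18e))^(29n).
This matches Γ(29n+1)/18^(29n+1) with Stirling applied to Γ.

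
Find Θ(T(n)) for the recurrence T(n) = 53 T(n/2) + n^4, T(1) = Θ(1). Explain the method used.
T(n) = Θ(n^(log_2 53))

Master theorem: compare f(n) = n^4 to n^(log_2 53) where log_2 53 ≈ 5.728. Since 4 < log_2 53, we have f(n) = O(n^(log_2 53 − ε)) for some ε > 0 — Case 1. Hence T(n) = Θ(n^(log_2 53)).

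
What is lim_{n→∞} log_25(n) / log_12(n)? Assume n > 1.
lim = ln(12) / ln(25) = log_25(12)

Change of base: log_25(n) = ln n / ln 25 and log_12(n) = ln n / ln 12. The ratio is (ln n / ln 25) · (ln 12 / ln n) = ln 12 / ln 25, a constant independent of n. So the limit is ln 12 / ln 25 = log_25(12).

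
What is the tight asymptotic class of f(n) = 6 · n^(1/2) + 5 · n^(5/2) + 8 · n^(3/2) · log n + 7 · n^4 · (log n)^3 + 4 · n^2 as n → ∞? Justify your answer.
f(n) ∈ Θ(n^4 · (log n)^3)

Compare the terms by growth order. For large n, n^a · (log n)^b dominates n^a' · (log n)^b' iff a > a', or (a = a' and b > b'). Ranking the 5 terms shows the dominant one is 7 · n^4 · (log n)^3. Hence f(n) ∈ Θ(n^4 · (log n)^3).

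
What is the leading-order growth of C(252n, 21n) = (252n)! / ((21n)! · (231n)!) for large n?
C(252n, 21n) ~ (8916100448256/285311670611)^(21n) · sqrt(6/(11π·21n))

Write N = 21n. Apply Stirling to each factorial:
  (12N)! ~ sqrt(2π·12N) · (12N/e)^(12N),
  N! ~ sqrt(2π N) · (N/e)^N,
  (11N)! ~ sqrt(2π·11N) · (11N/e)^(11N).
The exponential factors combine to (12N)^(12N) / (N^N · (11N)^(11N)) = 12^(12N)/11^(11N) = (12^12/11^11)^N = (8916100448256/285311670611)^N.
The square-root prefactors combine to sqrt(2π·12N) / (sqrt(2π N)·sqrt(2π·11N)) = sqrt(12 / (2π·11·N)) = sqrt(6/(11π·21n)).
Substituting N = 21n: C(252n, 21n) ~ (8916100448256/285311670611)^(21n) · sqrt(6/(11π·21n)).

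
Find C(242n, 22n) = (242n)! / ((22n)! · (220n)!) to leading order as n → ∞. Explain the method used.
C(242n, 22n) ~ (285311670611/10000000000)^(22n) · sqrt(11/(20π·22n))

Write N = 22n. Apply Stirling to each factorial:
  (11N)! ~ sqrt(2π·11N) · (11N/e)^(11N),
  N! ~ sqrt(2π N) · (N/e)^N,
  (10N)! ~ sqrt(2π·10N) · (10N/e)^(10N).
The exponential factors combine to (11N)^(11N) / (N^N · (10N)^(10N)) = 11^(11N)/10^(10N) = (11^11/10^10)^N = (285311670611/10000000000)^N.
The square-root prefactors combine to sqrt(2π·11N) / (sqrt(2π N)·sqrt(2π·10N)) = sqrt(11 / (2π·10·N)) = sqrt(11/(20π·22n)).
Substituting N = 22n: C(242n, 22n) ~ (285311670611/10000000000)^(22n) · sqrt(11/(20π·22n)).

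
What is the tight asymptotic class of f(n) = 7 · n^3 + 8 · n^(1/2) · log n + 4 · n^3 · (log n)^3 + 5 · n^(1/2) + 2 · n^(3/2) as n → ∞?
f(n) ∈ Θ(n^3 · (log n)^3)

Compare the terms by growth order. For large n, n^a · (log n)^b dominates n^a' · (log n)^b' iff a > a', or (a = a' and b > b'). Ranking the 5 terms shows the dominant one is 4 · n^3 · (log n)^3. Hence f(n) ∈ Θ(n^3 · (log n)^3).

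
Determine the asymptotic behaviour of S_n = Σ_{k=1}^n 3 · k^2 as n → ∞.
S_n ~ n^3

By integral comparison (Euler-Maclaurin), Σ_{k=1}^n 3 · k^2 = 3 · ∫_0^n x^2 dx + O(n^2) = 3 · n^3/3 = n^3 + O(n^2). (Equivalently, Faulhaber's formula gives the same leading term.)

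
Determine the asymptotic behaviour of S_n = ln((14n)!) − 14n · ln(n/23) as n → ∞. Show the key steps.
S_n ~ 14n · (ln 322 − 1) + O(ln n)

Stirling: ln((14n)!) = 14n ln(14n) − 14n + O(ln n).
  S_n = 14n ln(14n) − 14n − 14n ln(n/23) + O(ln n)
      = 14n ln(14n) − 14n ln n + 14n ln 23 − 14n + O(ln n)
      = 14n ln 14 + 14n ln 23 − 14n + O(ln n)
      = 14n (ln 322 − 1) + O(ln n).
Numerically ln(322) − 1 ≈ 4.7746.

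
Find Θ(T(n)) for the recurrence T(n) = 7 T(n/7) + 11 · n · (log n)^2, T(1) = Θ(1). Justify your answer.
T(n) = Θ(n · (log n)^3)

Here log_7 7 = 1 and f(n) = 11 · n · (log n)^2 = Θ(n^(log_7 7) · (log n)^2). This is the extended Case 2 of the master theorem (f matches the critical exponent up to log factors), giving T(n) = Θ(n^(log_7 7) · (log n)^(2+1)) = Θ(n · (log n)^3).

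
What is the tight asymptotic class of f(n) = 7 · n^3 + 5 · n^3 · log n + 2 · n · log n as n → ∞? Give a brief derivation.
f(n) ∈ Θ(n^3 · log n)

Compare the terms by growth order. For large n, n^a · (log n)^b dominates n^a' · (log n)^b' iff a > a', or (a = a' and b > b'). Ranking the 3 terms shows the dominant one is 5 · n^3 · log n. Hence f(n) ∈ Θ(n^3 · log n).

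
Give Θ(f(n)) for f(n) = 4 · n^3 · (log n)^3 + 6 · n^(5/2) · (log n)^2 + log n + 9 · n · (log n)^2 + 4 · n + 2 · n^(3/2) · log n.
f(n) ∈ Θ(n^3 · (log n)^3)

Compare the terms by growth order. For large n, n^a · (log n)^b dominates n^a' · (log n)^b' iff a > a', or (a = a' and b > b'). Ranking the 6 terms shows the dominant one is 4 · n^3 · (log n)^3. Hence f(n) ∈ Θ(n^3 · (log n)^3).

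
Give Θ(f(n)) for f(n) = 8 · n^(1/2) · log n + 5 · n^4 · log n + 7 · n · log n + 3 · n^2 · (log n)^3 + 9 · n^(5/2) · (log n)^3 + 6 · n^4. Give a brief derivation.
f(n) ∈ Θ(n^4 · log n)

Compare the terms by growth order. For large n, n^a · (log n)^b dominates n^a' · (log n)^b' iff a > a', or (a = a' and b > b'). Ranking the 6 terms shows the dominant one is 5 · n^4 · log n. Hence f(n) ∈ Θ(n^4 · log n).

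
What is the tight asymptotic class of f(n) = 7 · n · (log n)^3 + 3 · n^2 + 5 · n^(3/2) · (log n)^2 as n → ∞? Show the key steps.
f(n) ∈ Θ(n^2)

Compare the terms by growth order. For large n, n^a · (log n)^b dominates n^a' · (log n)^b' iff a > a', or (a = a' and b > b'). Ranking the 3 terms shows the dominant one is 3 · n^2. Hence f(n) ∈ Θ(n^2).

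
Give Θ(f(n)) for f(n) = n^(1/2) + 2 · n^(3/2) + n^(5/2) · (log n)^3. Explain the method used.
f(n) ∈ Θ(n^(5/2) · (log n)^3)

Compare the terms by growth order. For large n, n^a · (log n)^b dominates n^a' · (log n)^b' iff a > a', or (a = a' and b > b'). Ranking the 3 terms shows the dominant one is n^(5/2) · (log n)^3. Hence f(n) ∈ Θ(n^(5/2) · (log n)^3).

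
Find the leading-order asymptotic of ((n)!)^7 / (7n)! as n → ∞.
((n)!)^7/(7n)! ~ ((2π·n)^(6/2) / sqrt(7)) · 7^(−7·n)  →  0

Write N = n. Stirling: N! ~ sqrt(2π N)(N/e)^N and (7N)! ~ sqrt(2π·7N)·(7N/e)^(7N).
  (N!)^7/(7N)! ~ (2π N)^(7/2) (N/e)^(7N) / [sqrt(2π·7N) (7N/e)^(7N)]
     = (2π N)^(7/2) / sqrt(2π·7N) · (N/(7N))^(7N)
     = (2π N)^((7−1)/2) / sqrt(7) · 7^(−7N).
Since 7^7 > 1, the factor 7^(−7N) decays exponentially, so the ratio → 0. Substituting N = n gives the stated form.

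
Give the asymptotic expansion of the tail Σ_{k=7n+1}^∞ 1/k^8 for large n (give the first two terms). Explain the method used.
Σ_{k>7n} 1/k^8 = 1/(7 · (7n)^7) − 1/(2 · (7n)^8) + O(1/(7n)^9)

Compare to the integral: ∫_{7n}^∞ x^(−8) dx = [−x^(−7)/7]_{7n}^∞ = 1/((8−1)·(7n)^7). The Euler-Maclaurin correction adds −f(7n)/2 = −1/(2·(7n)^8). Euler-Maclaurin then gives
  Σ_{k>7n} 1/k^8 = ∫_{7n}^∞ dx/x^8 − 1/(2·(7n)^8) + O(1/(7n)^9).
(Equivalently this is ζ(8) − Σ_{k≤7n} 1/k^8.)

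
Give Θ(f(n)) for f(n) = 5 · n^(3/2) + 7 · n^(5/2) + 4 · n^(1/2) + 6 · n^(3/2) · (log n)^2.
f(n) ∈ Θ(n^(5/2))

Compare the terms by growth order. For large n, n^a · (log n)^b dominates n^a' · (log n)^b' iff a > a', or (a = a' and b > b'). Ranking the 4 terms shows the dominant one is 7 · n^(5/2). Hence f(n) ∈ Θ(n^(5/2)).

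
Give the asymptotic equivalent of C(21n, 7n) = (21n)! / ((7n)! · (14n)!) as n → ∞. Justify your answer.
C(21n, 7n) ~ (27/4)^(7n) · sqrt(3/(4π·7n))

Write N = 7n. Apply Stirling to each factorial:
  (3N)! ~ sqrt(2π·3N) · (3N/e)^(3N),
  N! ~ sqrt(2π N) · (N/e)^N,
  (2N)! ~ sqrt(2π·2N) · (2N/e)^(2N).
The exponential factors combine to (3N)^(3N) / (N^N · (2N)^(2N)) = 3^(3N)/2^(2N) = (3^3/2^2)^N = (27/4)^N.
The square-root prefactors combine to sqrt(2π·3N) / (sqrt(2π N)·sqrt(2π·2N)) = sqrt(3 / (2π·2·N)) = sqrt(3/(4π·7n)).
Substituting N = 7n: C(21n, 7n) ~ (27/4)^(7n) · sqrt(3/(4π·7n)).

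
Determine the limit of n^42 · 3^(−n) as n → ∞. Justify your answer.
lim = 0

Exponentials with base > 1 dominate every fixed polynomial: for any fixed c, n^c / 3^n → 0 as n → ∞ (e.g. by the ratio test, or by writing 3^n = e^(n ln 3) and noting e^(n ln 3) / n^c → ∞). Hence n^42 · 3^(−n) = n^42 / 3^n → 0.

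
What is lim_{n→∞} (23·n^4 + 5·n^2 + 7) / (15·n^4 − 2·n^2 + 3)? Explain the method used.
lim = 23/15

For large n the leading n^4 terms dominate both numerator and denominator. Dividing top and bottom by n^4, every other term tends to 0, leaving 23/15.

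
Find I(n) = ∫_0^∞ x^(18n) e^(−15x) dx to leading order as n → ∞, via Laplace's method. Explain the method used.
I(n) ~ (sqrt(2π·18n) / 15) · (18n/(15e))^(18n)

Write the integrand as exp(18n ln x − 15x) and set f(x) = 18n ln x − 15x. Then f'(x) = 18n/x − 15 = 0 at x* = 18n/15, and f''(x*) = −18n/x*^2 = −15^2/(18n). Laplace's method (interior maximum) gives
  I(n) ~ e^(f(x*)) · sqrt(2π / |f''(x*)|)
        = exp(18n ln(18n/15) − 18n) · sqrt(2π · 18n / 15^2)
        = (18n/15)^(18n) e^(−18n) · sqrt(2π·18n) / 15
        = (sqrt(2π·18n) / 15) · (18n/(15e))^(18n).
This matches Γ(18n+1)/15^(18n+1) with Stirling applied to Γ.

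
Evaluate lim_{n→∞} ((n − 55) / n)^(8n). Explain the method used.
lim = e^(−440)

Rewrite as (1 − 55/n)^(8n). By the standard limit (1 + x/n)^n → e^x, we have (1 − 55/n)^n → e^(−55), and raising to the 8th power gives e^(−440).
More precisely, ln[(1 − 55/n)^(8n)] = 8n · ln(1 − 55/n) = 8n · (-55/n + O(1/n^2)) = -440 + O(1/n) → -440.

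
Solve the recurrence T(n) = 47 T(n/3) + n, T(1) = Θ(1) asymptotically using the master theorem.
T(n) = Θ(n^(log_3 47))

Master theorem: compare f(n) = n to n^(log_3 47) where log_3 47 ≈ 3.505. Since 1 < log_3 47, we have f(n) = O(n^(log_3 47 − ε)) for some ε > 0 — Case 1. Hence T(n) = Θ(n^(log_3 47)).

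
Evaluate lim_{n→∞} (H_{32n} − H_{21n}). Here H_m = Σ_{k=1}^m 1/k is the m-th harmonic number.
lim = ln(32/21)

Euler-Maclaurin gives H_m = ln m + γ + 1/(2m) + O(1/m^2). The γ and O(1/m) terms cancel in the difference:
  H_{32n} − H_{21n} = ln(32n) − ln(21n) + O(1/n) = ln(32/21) + O(1/n).
Hence the limit is ln(32/21).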